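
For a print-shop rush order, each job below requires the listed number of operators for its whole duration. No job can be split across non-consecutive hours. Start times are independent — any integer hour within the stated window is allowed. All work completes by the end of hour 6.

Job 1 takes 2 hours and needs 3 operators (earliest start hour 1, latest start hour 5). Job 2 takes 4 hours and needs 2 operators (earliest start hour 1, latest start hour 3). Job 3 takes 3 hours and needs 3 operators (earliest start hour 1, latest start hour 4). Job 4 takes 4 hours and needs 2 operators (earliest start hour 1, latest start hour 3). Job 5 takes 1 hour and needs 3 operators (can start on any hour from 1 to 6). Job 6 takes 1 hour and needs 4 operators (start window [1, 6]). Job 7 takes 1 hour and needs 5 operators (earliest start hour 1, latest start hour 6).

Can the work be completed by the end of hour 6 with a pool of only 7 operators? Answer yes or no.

no

Total operator-hours = 43; over 6 hours the average is 43/6 > 7, so some hour must exceed 7.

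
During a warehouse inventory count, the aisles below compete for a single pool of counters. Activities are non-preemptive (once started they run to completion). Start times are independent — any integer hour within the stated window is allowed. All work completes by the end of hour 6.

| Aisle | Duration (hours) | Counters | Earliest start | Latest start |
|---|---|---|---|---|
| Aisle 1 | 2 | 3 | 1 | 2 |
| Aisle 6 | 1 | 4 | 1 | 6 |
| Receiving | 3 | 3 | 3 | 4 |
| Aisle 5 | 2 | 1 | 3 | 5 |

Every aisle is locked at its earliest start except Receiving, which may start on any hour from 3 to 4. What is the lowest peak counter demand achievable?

Receiving@3: h1:7  h2:3  h3:4  h4:4  h5:3  h6:0 → peak 7
Receiving@4: h1:7  h2:3  h3:1  h4:4  h5:3  h6:3 → peak 7
Best is Receiving@3, peak 7.

7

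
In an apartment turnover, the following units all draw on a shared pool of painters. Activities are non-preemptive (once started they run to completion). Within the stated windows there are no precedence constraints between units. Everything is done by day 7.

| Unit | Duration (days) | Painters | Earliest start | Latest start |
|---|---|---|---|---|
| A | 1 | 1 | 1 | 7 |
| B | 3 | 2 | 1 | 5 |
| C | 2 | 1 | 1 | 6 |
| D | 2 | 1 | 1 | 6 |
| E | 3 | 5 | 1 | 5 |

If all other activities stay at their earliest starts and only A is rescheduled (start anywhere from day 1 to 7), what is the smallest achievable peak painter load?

A@1: d1:10  d2:9  d3:7  d4:0  d5:0  d6:0  d7:0 → peak 10
A@2: d1:9  d2:10  d3:7  d4:0  d5:0  d6:0  d7:0 → peak 10
A@3: d1:9  d2:9  d3:8  d4:0  d5:0  d6:0  d7:0 → peak 9
A@4: d1:9  d2:9  d3:7  d4:1  d5:0  d6:0  d7:0 → peak 9
A@5: d1:9  d2:9  d3:7  d4:0  d5:1  d6:0  d7:0 → peak 9
A@6: d1:9  d2:9  d3:7  d4:0  d5:0  d6:1  d7:0 → peak 9
A@7: d1:9  d2:9  d3:7  d4:0  d5:0  d6:0  d7:1 → peak 9
Best is A@3, peak 9.

9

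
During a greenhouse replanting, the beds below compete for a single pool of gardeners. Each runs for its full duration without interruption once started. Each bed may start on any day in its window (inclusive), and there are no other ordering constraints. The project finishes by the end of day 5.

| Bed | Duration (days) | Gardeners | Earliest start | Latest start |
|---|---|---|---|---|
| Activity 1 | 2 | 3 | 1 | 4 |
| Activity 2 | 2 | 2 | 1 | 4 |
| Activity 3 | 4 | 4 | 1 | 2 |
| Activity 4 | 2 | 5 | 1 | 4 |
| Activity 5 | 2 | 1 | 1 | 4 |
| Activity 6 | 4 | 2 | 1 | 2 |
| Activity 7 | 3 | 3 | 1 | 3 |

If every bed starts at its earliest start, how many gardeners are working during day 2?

20

At early start, day 2 has: Activity 1, Activity 2, Activity 3, Activity 4, Activity 5, Activity 6, Activity 7.
Demand: 3 + 2 + 4 + 5 + 1 + 2 + 3 = 20.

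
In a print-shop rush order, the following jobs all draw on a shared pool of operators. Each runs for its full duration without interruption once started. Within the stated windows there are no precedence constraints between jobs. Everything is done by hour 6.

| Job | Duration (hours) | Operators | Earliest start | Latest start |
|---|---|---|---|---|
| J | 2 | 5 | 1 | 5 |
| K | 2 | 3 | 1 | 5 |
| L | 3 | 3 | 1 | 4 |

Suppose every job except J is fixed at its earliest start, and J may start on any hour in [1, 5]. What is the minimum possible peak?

6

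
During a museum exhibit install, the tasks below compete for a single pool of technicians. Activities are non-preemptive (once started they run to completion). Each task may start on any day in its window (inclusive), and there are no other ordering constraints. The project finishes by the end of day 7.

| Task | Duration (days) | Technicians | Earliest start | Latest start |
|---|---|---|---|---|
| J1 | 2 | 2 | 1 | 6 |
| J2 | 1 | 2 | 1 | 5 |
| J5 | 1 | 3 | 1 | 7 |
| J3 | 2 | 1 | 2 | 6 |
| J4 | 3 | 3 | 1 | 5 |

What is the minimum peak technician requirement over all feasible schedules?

3

Early-start (J1@1, J2@1, J5@1, J3@2, J4@1) gives peak 10: d1:10  d2:6  d3:4  d4:0  d5:0  d6:0  d7:0.
Shift J2→3, J5→4, J4→5.
Schedule J1@1, J2@3, J5@4, J3@2, J4@5: d1:2  d2:3  d3:3  d4:3  d5:3  d6:3  d7:3 — peak 3.
Total technician-days = 20 over 7 days ⇒ peak ≥ ⌈20/7⌉ = 3, so 3 is optimal.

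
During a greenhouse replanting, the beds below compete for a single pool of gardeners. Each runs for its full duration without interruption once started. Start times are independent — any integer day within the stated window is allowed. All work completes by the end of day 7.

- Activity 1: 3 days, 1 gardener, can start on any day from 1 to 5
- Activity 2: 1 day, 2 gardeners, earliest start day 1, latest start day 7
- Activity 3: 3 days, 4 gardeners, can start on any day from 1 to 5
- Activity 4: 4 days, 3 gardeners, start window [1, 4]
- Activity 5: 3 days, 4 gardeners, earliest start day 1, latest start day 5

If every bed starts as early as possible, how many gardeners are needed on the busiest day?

14

Early-start schedule: Activity 1@1, Activity 2@1, Activity 3@1, Activity 4@1, Activity 5@1.
Load per day: day 1: 14, day 2: 12, day 3: 12, day 4: 3, day 5: 0, day 6: 0, day 7: 0.
Peak is 14.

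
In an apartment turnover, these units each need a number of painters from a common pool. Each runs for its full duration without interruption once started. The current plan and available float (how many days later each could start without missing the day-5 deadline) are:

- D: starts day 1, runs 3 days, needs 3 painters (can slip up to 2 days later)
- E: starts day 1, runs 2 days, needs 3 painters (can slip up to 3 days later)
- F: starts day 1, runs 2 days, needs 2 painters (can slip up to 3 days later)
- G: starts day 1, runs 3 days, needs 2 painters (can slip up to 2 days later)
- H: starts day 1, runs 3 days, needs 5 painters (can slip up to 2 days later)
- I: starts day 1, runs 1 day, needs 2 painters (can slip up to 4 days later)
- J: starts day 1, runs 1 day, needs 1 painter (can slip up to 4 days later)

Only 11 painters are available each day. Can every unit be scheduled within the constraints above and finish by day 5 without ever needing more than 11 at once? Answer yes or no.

yes

Schedule D@1, E@1, F@1, G@1, H@3, I@4, J@4: d1:10  d2:10  d3:10  d4:8  d5:5 — peak 10 ≤ 11.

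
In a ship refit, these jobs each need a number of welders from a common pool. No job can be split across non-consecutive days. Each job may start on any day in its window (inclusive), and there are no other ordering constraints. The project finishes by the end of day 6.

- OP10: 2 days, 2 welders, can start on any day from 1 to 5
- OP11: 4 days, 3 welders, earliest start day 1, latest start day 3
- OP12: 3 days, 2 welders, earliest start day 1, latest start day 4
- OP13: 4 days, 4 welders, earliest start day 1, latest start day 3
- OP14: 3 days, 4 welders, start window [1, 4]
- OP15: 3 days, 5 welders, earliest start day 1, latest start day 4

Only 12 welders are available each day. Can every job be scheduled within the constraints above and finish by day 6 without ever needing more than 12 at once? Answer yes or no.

no

The minimum achievable peak is 13; 12 < 13, so no feasible schedule stays within the cap.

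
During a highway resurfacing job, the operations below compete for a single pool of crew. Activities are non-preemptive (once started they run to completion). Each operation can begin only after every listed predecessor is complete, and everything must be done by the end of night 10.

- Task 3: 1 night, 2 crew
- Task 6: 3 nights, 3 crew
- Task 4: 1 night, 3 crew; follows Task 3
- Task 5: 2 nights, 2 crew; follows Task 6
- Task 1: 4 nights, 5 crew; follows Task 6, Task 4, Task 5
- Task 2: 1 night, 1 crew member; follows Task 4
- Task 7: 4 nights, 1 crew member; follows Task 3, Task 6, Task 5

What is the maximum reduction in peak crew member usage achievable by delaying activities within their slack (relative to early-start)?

0

Early-start peak: n1:5  n2:6  n3:4  n4:2  n5:2  n6:6  n7:6  n8:6  n9:6  n10:0 ⇒ 6.
Leveled (Task 3@1, Task 6@1, Task 4@2, Task 5@4, Task 1@6, Task 2@3, Task 7@6): n1:5  n2:6  n3:4  n4:2  n5:2  n6:6  n7:6  n8:6  n9:6  n10:0 ⇒ 6.
Reduction 6 − 6 = 0.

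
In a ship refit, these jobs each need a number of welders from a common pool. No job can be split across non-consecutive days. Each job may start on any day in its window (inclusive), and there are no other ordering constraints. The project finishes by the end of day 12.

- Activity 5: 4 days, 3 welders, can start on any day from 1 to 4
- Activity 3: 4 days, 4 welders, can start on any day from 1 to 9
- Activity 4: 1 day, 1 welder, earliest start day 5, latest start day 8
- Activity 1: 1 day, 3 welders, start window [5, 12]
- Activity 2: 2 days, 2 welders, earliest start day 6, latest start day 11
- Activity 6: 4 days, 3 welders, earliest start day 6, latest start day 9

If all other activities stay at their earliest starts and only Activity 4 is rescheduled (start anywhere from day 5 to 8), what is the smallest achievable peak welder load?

7

Activity 4@5: d1:7  d2:7  d3:7  d4:7  d5:4  d6:5  d7:5  d8:3  d9:3  d10:0  d11:0  d12:0 → peak 7
Activity 4@6: d1:7  d2:7  d3:7  d4:7  d5:3  d6:6  d7:5  d8:3  d9:3  d10:0  d11:0  d12:0 → peak 7
Activity 4@7: d1:7  d2:7  d3:7  d4:7  d5:3  d6:5  d7:6  d8:3  d9:3  d10:0  d11:0  d12:0 → peak 7
Activity 4@8: d1:7  d2:7  d3:7  d4:7  d5:3  d6:5  d7:5  d8:4  d9:3  d10:0  d11:0  d12:0 → peak 7
Best is Activity 4@5, peak 7.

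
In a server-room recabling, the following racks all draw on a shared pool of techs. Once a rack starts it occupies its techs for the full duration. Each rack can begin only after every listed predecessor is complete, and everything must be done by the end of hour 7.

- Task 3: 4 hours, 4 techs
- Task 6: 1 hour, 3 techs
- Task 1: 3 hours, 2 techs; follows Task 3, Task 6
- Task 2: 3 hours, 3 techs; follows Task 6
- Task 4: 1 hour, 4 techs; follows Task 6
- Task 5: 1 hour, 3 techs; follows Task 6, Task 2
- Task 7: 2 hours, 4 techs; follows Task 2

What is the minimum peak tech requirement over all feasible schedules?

9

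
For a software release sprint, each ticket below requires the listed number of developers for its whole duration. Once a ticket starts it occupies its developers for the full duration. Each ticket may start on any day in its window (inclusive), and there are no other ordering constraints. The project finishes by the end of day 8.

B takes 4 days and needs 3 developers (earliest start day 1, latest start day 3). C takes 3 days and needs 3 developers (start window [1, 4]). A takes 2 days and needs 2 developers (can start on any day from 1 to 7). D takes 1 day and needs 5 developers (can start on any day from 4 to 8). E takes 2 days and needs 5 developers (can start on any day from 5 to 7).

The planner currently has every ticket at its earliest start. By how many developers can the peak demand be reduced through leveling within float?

2

Early-start peak: d1:8  d2:8  d3:6  d4:8  d5:5  d6:5  d7:0  d8:0 ⇒ 8.
Leveled (B@1, C@1, A@4, D@6, E@7): d1:6  d2:6  d3:6  d4:5  d5:2  d6:5  d7:5  d8:5 ⇒ 6.
Reduction 8 − 6 = 2.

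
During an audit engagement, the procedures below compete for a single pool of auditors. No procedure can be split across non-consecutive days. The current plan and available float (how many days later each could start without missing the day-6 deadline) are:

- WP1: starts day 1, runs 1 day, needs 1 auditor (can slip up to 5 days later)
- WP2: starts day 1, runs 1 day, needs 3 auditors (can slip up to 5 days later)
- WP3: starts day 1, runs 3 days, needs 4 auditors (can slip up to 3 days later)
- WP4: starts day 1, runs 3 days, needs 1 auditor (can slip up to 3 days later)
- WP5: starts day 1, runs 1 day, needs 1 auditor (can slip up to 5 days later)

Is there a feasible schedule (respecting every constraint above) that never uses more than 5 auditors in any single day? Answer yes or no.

yes

Schedule WP1@1, WP2@2, WP3@4, WP4@1, WP5@1: d1:3  d2:4  d3:1  d4:4  d5:4  d6:4 — peak 4 ≤ 5.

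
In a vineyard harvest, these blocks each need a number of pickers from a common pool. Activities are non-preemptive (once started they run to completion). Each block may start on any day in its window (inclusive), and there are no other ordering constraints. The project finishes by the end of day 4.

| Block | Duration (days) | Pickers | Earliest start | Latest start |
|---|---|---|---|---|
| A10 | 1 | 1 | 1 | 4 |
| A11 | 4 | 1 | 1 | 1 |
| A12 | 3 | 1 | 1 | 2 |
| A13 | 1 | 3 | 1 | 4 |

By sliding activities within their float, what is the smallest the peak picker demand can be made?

4

Early-start (A10@1, A11@1, A12@1, A13@1) gives peak 6: d1:6  d2:2  d3:2  d4:1.
Shift A13→4.
Schedule A10@1, A11@1, A12@1, A13@4: d1:3  d2:2  d3:2  d4:4 — peak 4.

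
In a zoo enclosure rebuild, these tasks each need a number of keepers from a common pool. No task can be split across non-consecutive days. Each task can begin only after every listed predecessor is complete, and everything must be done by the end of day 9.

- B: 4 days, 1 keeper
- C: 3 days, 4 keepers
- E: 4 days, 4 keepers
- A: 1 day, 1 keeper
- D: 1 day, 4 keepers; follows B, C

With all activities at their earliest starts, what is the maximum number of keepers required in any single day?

Early-start schedule: B@1, C@1, E@1, A@1, D@5.
Load per day: day 1: 10, day 2: 9, day 3: 9, day 4: 5, day 5: 4, day 6: 0, day 7: 0, day 8: 0, day 9: 0.
Peak is 10.

10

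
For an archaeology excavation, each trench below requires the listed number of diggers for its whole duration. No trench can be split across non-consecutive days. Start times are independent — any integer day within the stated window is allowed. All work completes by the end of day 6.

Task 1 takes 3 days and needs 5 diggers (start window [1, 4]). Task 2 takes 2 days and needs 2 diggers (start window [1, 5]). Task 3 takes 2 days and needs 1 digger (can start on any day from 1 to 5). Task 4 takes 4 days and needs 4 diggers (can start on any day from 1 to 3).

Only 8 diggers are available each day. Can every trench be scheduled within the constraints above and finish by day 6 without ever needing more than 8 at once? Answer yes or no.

no

The minimum achievable peak is 9; 8 < 9, so no feasible schedule stays within the cap.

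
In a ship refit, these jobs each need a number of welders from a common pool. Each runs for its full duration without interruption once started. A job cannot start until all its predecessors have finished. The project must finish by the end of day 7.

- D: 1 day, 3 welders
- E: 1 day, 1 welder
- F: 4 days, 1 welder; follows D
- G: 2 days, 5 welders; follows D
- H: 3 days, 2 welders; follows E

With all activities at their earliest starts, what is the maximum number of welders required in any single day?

Early-start schedule: D@1, E@1, F@2, G@2, H@2.
Load per day: day 1: 4, day 2: 8, day 3: 8, day 4: 3, day 5: 1, day 6: 0, day 7: 0.
Peak is 8.

8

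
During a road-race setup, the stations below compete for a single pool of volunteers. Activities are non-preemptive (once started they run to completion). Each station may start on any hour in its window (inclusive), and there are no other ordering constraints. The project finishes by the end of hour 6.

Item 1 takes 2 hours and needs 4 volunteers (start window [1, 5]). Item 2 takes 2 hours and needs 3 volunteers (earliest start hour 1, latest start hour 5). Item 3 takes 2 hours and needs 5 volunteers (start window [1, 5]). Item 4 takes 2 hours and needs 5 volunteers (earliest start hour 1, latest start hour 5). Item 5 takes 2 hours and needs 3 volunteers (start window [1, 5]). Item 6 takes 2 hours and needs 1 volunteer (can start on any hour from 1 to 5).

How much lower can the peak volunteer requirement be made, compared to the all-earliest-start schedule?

13

Early-start peak: h1:21  h2:21  h3:0  h4:0  h5:0  h6:0 ⇒ 21.
Leveled (Item 1@1, Item 2@1, Item 3@3, Item 4@5, Item 5@3, Item 6@1): h1:8  h2:8  h3:8  h4:8  h5:5  h6:5 ⇒ 8.
Reduction 21 − 8 = 13.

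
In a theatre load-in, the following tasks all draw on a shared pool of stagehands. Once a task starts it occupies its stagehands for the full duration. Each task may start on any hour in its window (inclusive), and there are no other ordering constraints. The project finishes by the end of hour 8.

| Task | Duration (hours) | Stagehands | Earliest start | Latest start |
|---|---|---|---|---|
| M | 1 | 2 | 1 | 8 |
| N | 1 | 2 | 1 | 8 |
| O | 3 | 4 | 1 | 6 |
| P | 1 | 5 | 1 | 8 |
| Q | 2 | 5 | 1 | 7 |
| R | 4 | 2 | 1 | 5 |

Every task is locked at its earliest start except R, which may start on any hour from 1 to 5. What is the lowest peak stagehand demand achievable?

18

R@1: h1:20  h2:11  h3:6  h4:2  h5:0  h6:0  h7:0  h8:0 → peak 20
R@2: h1:18  h2:11  h3:6  h4:2  h5:2  h6:0  h7:0  h8:0 → peak 18
R@3: h1:18  h2:9  h3:6  h4:2  h5:2  h6:2  h7:0  h8:0 → peak 18
R@4: h1:18  h2:9  h3:4  h4:2  h5:2  h6:2  h7:2  h8:0 → peak 18
R@5: h1:18  h2:9  h3:4  h4:0  h5:2  h6:2  h7:2  h8:2 → peak 18
Best is R@2, peak 18.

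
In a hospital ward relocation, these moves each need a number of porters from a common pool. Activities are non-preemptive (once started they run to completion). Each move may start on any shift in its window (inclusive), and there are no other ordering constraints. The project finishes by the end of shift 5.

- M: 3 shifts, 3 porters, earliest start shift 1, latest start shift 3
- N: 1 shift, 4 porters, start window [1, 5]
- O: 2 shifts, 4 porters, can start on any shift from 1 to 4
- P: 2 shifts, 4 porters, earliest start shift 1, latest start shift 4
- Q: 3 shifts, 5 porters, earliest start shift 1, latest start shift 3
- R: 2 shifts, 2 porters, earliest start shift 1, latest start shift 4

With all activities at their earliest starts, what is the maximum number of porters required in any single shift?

Early-start schedule: M@1, N@1, O@1, P@1, Q@1, R@1.
Load per shift: shift 1: 22, shift 2: 18, shift 3: 8, shift 4: 0, shift 5: 0.
Peak is 22.

22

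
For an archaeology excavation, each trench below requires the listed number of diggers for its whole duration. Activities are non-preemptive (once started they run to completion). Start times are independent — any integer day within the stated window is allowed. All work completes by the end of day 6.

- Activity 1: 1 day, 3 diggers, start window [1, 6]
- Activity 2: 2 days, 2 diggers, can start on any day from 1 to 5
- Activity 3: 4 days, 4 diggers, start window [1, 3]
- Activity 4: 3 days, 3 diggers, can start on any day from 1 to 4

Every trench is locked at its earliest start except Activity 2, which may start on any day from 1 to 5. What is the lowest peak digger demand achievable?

10

Activity 2@1: d1:12  d2:9  d3:7  d4:4  d5:0  d6:0 → peak 12
Activity 2@2: d1:10  d2:9  d3:9  d4:4  d5:0  d6:0 → peak 10
Activity 2@3: d1:10  d2:7  d3:9  d4:6  d5:0  d6:0 → peak 10
Activity 2@4: d1:10  d2:7  d3:7  d4:6  d5:2  d6:0 → peak 10
Activity 2@5: d1:10  d2:7  d3:7  d4:4  d5:2  d6:2 → peak 10
Best is Activity 2@2, peak 10.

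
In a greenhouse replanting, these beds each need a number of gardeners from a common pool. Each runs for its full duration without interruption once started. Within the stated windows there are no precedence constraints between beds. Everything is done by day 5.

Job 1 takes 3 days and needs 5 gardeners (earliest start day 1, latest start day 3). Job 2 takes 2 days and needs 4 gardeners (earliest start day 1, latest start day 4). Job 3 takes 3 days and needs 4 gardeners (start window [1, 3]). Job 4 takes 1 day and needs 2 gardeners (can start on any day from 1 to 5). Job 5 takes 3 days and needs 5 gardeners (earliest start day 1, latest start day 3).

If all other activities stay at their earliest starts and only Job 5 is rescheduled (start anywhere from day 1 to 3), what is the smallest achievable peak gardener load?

15

Job 5@1: d1:20  d2:18  d3:14  d4:0  d5:0 → peak 20
Job 5@2: d1:15  d2:18  d3:14  d4:5  d5:0 → peak 18
Job 5@3: d1:15  d2:13  d3:14  d4:5  d5:5 → peak 15
Best is Job 5@3, peak 15.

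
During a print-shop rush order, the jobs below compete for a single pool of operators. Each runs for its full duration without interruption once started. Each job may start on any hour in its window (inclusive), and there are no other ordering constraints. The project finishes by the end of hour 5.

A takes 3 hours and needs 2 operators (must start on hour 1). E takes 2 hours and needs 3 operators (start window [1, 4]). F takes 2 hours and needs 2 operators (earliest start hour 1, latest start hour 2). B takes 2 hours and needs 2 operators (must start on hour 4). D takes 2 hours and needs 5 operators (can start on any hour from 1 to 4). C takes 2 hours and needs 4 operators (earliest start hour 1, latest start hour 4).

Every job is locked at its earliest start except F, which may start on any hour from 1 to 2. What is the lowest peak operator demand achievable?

16

F@1: h1:16  h2:16  h3:2  h4:2  h5:2 → peak 16
F@2: h1:14  h2:16  h3:4  h4:2  h5:2 → peak 16
Best is F@1, peak 16.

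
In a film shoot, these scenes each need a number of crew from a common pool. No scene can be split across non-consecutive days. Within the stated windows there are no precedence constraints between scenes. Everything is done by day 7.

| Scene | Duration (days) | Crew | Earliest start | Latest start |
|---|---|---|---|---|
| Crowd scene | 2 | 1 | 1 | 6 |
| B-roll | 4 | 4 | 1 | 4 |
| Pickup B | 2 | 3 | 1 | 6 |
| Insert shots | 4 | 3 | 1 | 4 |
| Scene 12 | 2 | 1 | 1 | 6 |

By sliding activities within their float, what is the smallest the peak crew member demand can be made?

Early-start (Crowd scene@1, B-roll@1, Pickup B@1, Insert shots@1, Scene 12@1) gives peak 12: d1:12  d2:12  d3:7  d4:7  d5:0  d6:0  d7:0.
Shift Pickup B→5, Insert shots→3.
Schedule Crowd scene@1, B-roll@1, Pickup B@5, Insert shots@3, Scene 12@1: d1:6  d2:6  d3:7  d4:7  d5:6  d6:6  d7:0 — peak 7.

7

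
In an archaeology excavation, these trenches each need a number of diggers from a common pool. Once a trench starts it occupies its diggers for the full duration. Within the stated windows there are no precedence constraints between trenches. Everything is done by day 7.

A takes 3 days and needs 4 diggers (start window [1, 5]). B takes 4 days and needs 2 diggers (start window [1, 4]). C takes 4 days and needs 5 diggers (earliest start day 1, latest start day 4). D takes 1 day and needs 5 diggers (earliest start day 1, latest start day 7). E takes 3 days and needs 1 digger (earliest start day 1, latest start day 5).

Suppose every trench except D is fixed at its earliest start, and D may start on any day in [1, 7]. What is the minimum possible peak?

12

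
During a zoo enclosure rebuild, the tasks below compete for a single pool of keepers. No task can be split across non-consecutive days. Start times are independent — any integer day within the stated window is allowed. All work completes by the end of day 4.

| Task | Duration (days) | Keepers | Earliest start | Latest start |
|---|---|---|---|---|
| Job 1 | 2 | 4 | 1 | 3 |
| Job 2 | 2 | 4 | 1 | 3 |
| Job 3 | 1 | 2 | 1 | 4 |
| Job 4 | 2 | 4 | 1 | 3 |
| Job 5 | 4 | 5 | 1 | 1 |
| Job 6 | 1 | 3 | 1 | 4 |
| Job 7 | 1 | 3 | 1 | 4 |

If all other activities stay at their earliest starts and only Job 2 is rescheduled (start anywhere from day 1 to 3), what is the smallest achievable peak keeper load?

21

Job 2@1: d1:25  d2:17  d3:5  d4:5 → peak 25
Job 2@2: d1:21  d2:17  d3:9  d4:5 → peak 21
Job 2@3: d1:21  d2:13  d3:9  d4:9 → peak 21
Best is Job 2@2, peak 21.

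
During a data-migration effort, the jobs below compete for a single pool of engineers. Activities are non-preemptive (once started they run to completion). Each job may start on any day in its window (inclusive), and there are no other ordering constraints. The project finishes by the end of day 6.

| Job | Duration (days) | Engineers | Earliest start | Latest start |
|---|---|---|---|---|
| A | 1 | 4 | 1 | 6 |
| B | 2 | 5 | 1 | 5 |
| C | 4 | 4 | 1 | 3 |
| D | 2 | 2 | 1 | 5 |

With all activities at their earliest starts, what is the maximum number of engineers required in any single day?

15

Early-start schedule: A@1, B@1, C@1, D@1.
Load per day: day 1: 15, day 2: 11, day 3: 4, day 4: 4, day 5: 0, day 6: 0.
Peak is 15.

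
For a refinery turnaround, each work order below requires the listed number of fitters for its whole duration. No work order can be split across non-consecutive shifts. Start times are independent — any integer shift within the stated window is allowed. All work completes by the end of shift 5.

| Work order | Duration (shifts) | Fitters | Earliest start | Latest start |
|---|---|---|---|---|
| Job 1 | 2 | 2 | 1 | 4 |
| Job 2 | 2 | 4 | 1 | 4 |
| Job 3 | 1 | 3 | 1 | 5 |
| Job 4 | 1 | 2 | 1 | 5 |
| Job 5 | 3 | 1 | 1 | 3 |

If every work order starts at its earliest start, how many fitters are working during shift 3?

1

At early start, shift 3 has: Job 5.
Demand: 1 = 1.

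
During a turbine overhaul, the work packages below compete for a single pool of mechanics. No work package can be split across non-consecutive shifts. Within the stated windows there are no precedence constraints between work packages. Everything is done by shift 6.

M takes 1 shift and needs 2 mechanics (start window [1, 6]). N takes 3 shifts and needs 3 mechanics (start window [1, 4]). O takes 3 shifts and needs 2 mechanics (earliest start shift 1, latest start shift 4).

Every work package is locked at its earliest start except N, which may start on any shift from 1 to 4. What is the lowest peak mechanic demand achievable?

4

N@1: s1:7  s2:5  s3:5  s4:0  s5:0  s6:0 → peak 7
N@2: s1:4  s2:5  s3:5  s4:3  s5:0  s6:0 → peak 5
N@3: s1:4  s2:2  s3:5  s4:3  s5:3  s6:0 → peak 5
N@4: s1:4  s2:2  s3:2  s4:3  s5:3  s6:3 → peak 4
Best is N@4, peak 4.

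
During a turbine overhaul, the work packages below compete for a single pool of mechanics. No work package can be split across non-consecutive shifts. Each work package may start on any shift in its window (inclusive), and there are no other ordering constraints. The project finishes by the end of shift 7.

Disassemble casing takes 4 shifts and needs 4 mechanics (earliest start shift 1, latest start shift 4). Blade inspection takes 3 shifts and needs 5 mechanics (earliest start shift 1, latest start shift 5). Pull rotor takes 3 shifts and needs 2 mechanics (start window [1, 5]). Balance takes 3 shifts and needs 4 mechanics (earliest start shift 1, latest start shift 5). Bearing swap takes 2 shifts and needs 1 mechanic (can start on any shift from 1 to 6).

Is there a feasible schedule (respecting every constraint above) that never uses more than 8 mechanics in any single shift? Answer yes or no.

Schedule Disassemble casing@1, Blade inspection@5, Pull rotor@4, Balance@1, Bearing swap@4: s1:8  s2:8  s3:8  s4:7  s5:8  s6:7  s7:5 — peak 8 ≤ 8.

yes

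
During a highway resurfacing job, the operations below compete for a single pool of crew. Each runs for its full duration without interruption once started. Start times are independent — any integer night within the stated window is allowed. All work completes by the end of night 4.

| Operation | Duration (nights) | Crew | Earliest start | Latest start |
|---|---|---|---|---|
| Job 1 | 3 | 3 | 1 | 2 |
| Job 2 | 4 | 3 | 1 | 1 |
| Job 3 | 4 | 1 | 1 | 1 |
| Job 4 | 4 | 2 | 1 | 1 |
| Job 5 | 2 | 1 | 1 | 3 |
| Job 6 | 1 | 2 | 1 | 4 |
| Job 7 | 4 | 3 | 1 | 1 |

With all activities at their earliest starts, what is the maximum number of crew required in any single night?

15

Early-start schedule: Job 1@1, Job 2@1, Job 3@1, Job 4@1, Job 5@1, Job 6@1, Job 7@1.
Load per night: night 1: 15, night 2: 13, night 3: 12, night 4: 9.
Peak is 15.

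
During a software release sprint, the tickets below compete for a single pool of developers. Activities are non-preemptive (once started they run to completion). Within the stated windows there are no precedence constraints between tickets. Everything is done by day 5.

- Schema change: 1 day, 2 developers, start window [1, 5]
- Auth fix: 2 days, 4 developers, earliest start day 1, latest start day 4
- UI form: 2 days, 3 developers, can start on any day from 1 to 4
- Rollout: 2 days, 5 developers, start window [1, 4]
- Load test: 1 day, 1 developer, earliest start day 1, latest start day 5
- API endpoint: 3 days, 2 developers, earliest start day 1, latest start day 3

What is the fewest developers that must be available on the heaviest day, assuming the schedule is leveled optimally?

7

Early-start (Schema change@1, Auth fix@1, UI form@1, Rollout@1, Load test@1, API endpoint@1) gives peak 17: d1:17  d2:14  d3:2  d4:0  d5:0.
Shift UI form→2, Rollout→4, API endpoint→3.
Schedule Schema change@1, Auth fix@1, UI form@2, Rollout@4, Load test@1, API endpoint@3: d1:7  d2:7  d3:5  d4:7  d5:7 — peak 7.
Total developer-days = 33 over 5 days ⇒ peak ≥ ⌈33/5⌉ = 7, so 7 is optimal.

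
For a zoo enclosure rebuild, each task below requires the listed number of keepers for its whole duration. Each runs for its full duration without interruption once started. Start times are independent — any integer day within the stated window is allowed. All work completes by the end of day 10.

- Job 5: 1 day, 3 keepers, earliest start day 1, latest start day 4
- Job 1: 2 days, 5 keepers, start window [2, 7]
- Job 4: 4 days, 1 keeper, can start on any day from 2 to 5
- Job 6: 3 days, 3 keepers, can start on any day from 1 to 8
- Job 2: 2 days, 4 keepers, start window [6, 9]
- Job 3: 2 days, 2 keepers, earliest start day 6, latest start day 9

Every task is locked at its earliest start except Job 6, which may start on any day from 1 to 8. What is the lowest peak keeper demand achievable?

Job 6@1: d1:6  d2:9  d3:9  d4:1  d5:1  d6:6  d7:6  d8:0  d9:0  d10:0 → peak 9
Job 6@2: d1:3  d2:9  d3:9  d4:4  d5:1  d6:6  d7:6  d8:0  d9:0  d10:0 → peak 9
Job 6@3: d1:3  d2:6  d3:9  d4:4  d5:4  d6:6  d7:6  d8:0  d9:0  d10:0 → peak 9
Job 6@4: d1:3  d2:6  d3:6  d4:4  d5:4  d6:9  d7:6  d8:0  d9:0  d10:0 → peak 9
Job 6@5: d1:3  d2:6  d3:6  d4:1  d5:4  d6:9  d7:9  d8:0  d9:0  d10:0 → peak 9
Job 6@6: d1:3  d2:6  d3:6  d4:1  d5:1  d6:9  d7:9  d8:3  d9:0  d10:0 → peak 9
Job 6@7: d1:3  d2:6  d3:6  d4:1  d5:1  d6:6  d7:9  d8:3  d9:3  d10:0 → peak 9
Job 6@8: d1:3  d2:6  d3:6  d4:1  d5:1  d6:6  d7:6  d8:3  d9:3  d10:3 → peak 6
Best is Job 6@8, peak 6.

6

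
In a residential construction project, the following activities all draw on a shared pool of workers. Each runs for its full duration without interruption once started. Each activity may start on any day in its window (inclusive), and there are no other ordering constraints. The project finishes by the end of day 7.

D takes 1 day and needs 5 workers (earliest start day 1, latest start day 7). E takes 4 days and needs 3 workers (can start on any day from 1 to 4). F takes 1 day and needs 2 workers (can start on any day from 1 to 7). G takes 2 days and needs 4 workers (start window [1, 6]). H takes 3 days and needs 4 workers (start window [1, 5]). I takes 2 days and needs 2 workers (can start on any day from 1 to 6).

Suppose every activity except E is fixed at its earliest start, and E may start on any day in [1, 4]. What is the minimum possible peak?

E@1: d1:20  d2:13  d3:7  d4:3  d5:0  d6:0  d7:0 → peak 20
E@2: d1:17  d2:13  d3:7  d4:3  d5:3  d6:0  d7:0 → peak 17
E@3: d1:17  d2:10  d3:7  d4:3  d5:3  d6:3  d7:0 → peak 17
E@4: d1:17  d2:10  d3:4  d4:3  d5:3  d6:3  d7:3 → peak 17
Best is E@2, peak 17.

17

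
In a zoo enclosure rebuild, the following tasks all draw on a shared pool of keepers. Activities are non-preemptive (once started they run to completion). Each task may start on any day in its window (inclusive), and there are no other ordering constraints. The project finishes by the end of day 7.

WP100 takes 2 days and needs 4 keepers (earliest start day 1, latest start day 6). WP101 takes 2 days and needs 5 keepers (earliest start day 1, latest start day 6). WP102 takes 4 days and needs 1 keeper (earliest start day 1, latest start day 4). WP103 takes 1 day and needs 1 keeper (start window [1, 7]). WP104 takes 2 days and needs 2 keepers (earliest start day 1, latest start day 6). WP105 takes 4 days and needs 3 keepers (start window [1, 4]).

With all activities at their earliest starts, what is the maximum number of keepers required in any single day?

16

Early-start schedule: WP100@1, WP101@1, WP102@1, WP103@1, WP104@1, WP105@1.
Load per day: day 1: 16, day 2: 15, day 3: 4, day 4: 4, day 5: 0, day 6: 0, day 7: 0.
Peak is 16.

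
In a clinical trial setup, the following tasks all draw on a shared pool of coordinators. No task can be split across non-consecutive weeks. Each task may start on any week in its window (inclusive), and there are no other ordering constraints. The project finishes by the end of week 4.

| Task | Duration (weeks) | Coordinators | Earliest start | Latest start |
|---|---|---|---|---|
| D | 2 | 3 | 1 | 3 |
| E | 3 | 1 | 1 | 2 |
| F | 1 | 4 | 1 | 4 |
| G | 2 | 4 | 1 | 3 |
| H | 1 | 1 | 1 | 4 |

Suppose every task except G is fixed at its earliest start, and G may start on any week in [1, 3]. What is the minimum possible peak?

9

G@1: w1:13  w2:8  w3:1  w4:0 → peak 13
G@2: w1:9  w2:8  w3:5  w4:0 → peak 9
G@3: w1:9  w2:4  w3:5  w4:4 → peak 9
Best is G@2, peak 9.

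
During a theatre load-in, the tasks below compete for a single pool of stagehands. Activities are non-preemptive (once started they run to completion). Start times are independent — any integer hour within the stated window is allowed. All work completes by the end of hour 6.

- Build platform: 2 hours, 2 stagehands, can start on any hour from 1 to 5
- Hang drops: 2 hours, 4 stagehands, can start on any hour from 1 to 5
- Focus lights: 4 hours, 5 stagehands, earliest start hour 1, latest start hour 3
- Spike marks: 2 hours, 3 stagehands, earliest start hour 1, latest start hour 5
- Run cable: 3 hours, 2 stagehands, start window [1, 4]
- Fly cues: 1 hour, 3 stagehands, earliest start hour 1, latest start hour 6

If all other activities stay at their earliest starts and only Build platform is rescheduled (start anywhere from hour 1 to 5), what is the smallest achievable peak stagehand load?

17

Build platform@1: h1:19  h2:16  h3:7  h4:5  h5:0  h6:0 → peak 19
Build platform@2: h1:17  h2:16  h3:9  h4:5  h5:0  h6:0 → peak 17
Build platform@3: h1:17  h2:14  h3:9  h4:7  h5:0  h6:0 → peak 17
Build platform@4: h1:17  h2:14  h3:7  h4:7  h5:2  h6:0 → peak 17
Build platform@5: h1:17  h2:14  h3:7  h4:5  h5:2  h6:2 → peak 17
Best is Build platform@2, peak 17.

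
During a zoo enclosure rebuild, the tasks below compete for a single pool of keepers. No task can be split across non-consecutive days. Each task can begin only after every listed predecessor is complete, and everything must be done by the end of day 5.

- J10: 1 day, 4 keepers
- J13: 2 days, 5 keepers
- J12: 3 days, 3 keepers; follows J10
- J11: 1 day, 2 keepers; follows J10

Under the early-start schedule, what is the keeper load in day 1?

9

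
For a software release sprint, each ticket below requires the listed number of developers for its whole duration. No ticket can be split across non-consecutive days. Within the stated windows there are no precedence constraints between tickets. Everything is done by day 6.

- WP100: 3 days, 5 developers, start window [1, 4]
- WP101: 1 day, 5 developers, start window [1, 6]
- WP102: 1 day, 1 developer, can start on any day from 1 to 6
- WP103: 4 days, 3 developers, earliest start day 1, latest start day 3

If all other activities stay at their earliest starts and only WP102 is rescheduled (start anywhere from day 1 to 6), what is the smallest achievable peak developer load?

13

WP102@1: d1:14  d2:8  d3:8  d4:3  d5:0  d6:0 → peak 14
WP102@2: d1:13  d2:9  d3:8  d4:3  d5:0  d6:0 → peak 13
WP102@3: d1:13  d2:8  d3:9  d4:3  d5:0  d6:0 → peak 13
WP102@4: d1:13  d2:8  d3:8  d4:4  d5:0  d6:0 → peak 13
WP102@5: d1:13  d2:8  d3:8  d4:3  d5:1  d6:0 → peak 13
WP102@6: d1:13  d2:8  d3:8  d4:3  d5:0  d6:1 → peak 13
Best is WP102@2, peak 13.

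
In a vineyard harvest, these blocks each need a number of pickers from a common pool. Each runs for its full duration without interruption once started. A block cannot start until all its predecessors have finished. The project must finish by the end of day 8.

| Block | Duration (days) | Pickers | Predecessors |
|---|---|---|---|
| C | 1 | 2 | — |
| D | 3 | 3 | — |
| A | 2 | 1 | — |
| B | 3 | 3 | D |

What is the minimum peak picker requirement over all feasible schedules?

Early-start (C@1, D@1, A@1, B@4) gives peak 6: d1:6  d2:4  d3:3  d4:3  d5:3  d6:3  d7:0  d8:0.
Shift D→3, B→6.
Schedule C@1, D@3, A@1, B@6: d1:3  d2:1  d3:3  d4:3  d5:3  d6:3  d7:3  d8:3 — peak 3.
Total picker-days = 22 over 8 days ⇒ peak ≥ ⌈22/8⌉ = 3, so 3 is optimal.

3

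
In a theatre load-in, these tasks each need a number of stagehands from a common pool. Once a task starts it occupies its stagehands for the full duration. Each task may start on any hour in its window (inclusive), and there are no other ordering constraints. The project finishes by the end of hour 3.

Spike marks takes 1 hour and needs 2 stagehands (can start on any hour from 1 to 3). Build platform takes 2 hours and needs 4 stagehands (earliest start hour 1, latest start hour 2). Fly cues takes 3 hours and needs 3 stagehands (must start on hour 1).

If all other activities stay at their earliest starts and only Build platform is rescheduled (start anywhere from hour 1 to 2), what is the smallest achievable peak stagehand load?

7

Build platform@1: h1:9  h2:7  h3:3 → peak 9
Build platform@2: h1:5  h2:7  h3:7 → peak 7
Best is Build platform@2, peak 7.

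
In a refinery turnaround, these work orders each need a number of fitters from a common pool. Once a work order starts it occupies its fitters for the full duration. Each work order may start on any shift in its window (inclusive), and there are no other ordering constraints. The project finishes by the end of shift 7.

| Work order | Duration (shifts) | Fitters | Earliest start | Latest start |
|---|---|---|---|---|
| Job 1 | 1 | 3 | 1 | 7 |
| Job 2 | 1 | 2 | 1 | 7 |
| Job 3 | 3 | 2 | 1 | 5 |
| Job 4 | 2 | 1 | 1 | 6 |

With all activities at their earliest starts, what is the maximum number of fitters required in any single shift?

8

Early-start schedule: Job 1@1, Job 2@1, Job 3@1, Job 4@1.
Load per shift: shift 1: 8, shift 2: 3, shift 3: 2, shift 4: 0, shift 5: 0, shift 6: 0, shift 7: 0.
Peak is 8.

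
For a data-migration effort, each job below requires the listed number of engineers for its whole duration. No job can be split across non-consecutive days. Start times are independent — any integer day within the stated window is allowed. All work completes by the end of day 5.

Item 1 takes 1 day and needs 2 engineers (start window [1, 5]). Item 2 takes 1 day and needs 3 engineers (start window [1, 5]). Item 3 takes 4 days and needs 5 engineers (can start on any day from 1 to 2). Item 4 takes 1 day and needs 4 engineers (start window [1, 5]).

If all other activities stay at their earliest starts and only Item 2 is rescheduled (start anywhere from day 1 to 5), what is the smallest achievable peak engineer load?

11

Item 2@1: d1:14  d2:5  d3:5  d4:5  d5:0 → peak 14
Item 2@2: d1:11  d2:8  d3:5  d4:5  d5:0 → peak 11
Item 2@3: d1:11  d2:5  d3:8  d4:5  d5:0 → peak 11
Item 2@4: d1:11  d2:5  d3:5  d4:8  d5:0 → peak 11
Item 2@5: d1:11  d2:5  d3:5  d4:5  d5:3 → peak 11
Best is Item 2@2, peak 11.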